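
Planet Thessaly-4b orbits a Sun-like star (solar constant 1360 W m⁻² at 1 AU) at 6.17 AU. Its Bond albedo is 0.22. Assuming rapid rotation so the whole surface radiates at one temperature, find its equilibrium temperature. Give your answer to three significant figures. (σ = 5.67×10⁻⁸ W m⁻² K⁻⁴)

Flux at 6.17 AU: S = 1360/6.17² = 35.7 W m⁻².
Energy balance: absorbed = emitted ⇒ πR²·S(1−A) = 4πR²·σT_eq⁴, so T_eq⁴ = S(1−A)/(4σ).
T_eq = [35.7 × 0.78 / (4 × 5.67×10⁻⁸)]^(1/4) = (1.23×10⁸)^(1/4) = 105 K.

T_eq ≈ 105 K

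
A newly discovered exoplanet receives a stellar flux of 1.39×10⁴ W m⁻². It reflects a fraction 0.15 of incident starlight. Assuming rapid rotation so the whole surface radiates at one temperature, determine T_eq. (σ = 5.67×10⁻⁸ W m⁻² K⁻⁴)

T_eq ≈ 478 K

Energy balance: absorbed = emitted ⇒ πR²·S(1−A) = 4πR²·σT_eq⁴, so T_eq⁴ = S(1−A)/(4σ).
T_eq = [1.39×10⁴ × 0.85 / (4 × 5.67×10⁻⁸)]^(1/4) = (5.21×10¹⁰)^(1/4) = 478 K.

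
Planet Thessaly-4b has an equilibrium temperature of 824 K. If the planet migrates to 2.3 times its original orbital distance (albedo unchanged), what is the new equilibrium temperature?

T_eq ≈ 543 K

T_eq ∝ L^(1/4) · d^(−1/2).
T′ = 824 / 2.3^(1/2) = 543 K.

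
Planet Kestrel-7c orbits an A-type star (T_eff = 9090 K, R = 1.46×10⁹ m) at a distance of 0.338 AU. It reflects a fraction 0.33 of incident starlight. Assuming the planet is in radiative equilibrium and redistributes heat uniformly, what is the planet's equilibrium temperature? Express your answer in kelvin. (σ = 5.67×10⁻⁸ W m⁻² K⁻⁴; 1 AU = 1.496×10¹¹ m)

d = 0.338 AU = 5.06×10¹⁰ m.
L = 4πR_⋆²σT_⋆⁴ = 4π(1.46×10⁹)² × 5.67×10⁻⁸ × (9090)⁴ = 1.04×10²⁸ W.
S = L/(4πd²) = 3.23×10⁵ W m⁻².
Energy balance: absorbed = emitted ⇒ πR²·S(1−A) = 4πR²·σT_eq⁴, so T_eq⁴ = S(1−A)/(4σ).
T_eq = [3.23×10⁵ × 0.67 / (4 × 5.67×10⁻⁸)]^(1/4) = (9.53×10¹¹)^(1/4) = 988 K.

T_eq ≈ 988 K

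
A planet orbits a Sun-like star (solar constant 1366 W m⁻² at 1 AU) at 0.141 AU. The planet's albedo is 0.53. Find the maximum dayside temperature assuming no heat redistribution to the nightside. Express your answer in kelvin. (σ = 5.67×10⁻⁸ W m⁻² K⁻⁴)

Flux at 0.141 AU: S = 1366/0.141² = 6.87×10⁴ W m⁻².
With no redistribution each surface element balances locally: S(1−A) = σT⁴.
T = [6.87×10⁴ × 0.47 / 5.67×10⁻⁸]^(1/4) = (5.70×10¹¹)^(1/4) = 869 K.

T_ss ≈ 869 K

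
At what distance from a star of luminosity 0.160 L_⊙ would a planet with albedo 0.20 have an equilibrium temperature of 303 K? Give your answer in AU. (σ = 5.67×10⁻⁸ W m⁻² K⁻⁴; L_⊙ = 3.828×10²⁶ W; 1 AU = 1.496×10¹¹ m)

d ≈ 0.302 AU

L = 0.160 × 3.828×10²⁶ = 6.12×10²⁵ W.
From T_eq⁴ = L(1−A)/(16πσd²): d = √[L(1−A)/(16πσT_eq⁴)].
d = √[6.12×10²⁵ × 0.80 / (16π × 5.67×10⁻⁸ × (303)⁴)] = 4.52×10¹⁰ m = 0.302 AU.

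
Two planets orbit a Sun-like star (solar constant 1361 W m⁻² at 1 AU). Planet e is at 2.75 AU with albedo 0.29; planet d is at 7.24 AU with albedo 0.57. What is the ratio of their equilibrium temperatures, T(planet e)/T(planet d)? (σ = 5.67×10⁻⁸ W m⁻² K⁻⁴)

T₁/T₂ ≈ 1.839

T_eq = [S₀(1−A)/(4σd²)]^(1/4), so T ∝ (1−A)^(1/4) / √d.
T₁ = [1361×0.71/(4×5.67×10⁻⁸×2.75²)]^(1/4) = 154.06 K.
T₂ = [1361×0.43/(4×5.67×10⁻⁸×7.24²)]^(1/4) = 83.76 K.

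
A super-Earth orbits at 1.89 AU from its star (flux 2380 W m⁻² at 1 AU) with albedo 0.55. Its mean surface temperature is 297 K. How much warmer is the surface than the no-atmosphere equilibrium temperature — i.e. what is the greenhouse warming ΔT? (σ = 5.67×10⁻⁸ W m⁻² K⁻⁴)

S = 2380/1.89² = 666.3 W m⁻².
T_eq = [S(1−A)/(4σ)]^(1/4) = [666.3×0.45/(4×5.67×10⁻⁸)]^(1/4) = 190.7 K.
ΔT = T_surf − T_eq = 297 − 190.7.

ΔT ≈ 106.3 K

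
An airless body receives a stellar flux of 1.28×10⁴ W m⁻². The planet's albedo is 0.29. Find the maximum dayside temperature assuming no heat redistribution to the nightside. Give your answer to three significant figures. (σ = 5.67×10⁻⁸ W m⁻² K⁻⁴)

T_ss ≈ 633 K

With no redistribution each surface element balances locally: S(1−A) = σT⁴.
T = [1.28×10⁴ × 0.71 / 5.67×10⁻⁸]^(1/4) = (1.60×10¹¹)^(1/4) = 633 K.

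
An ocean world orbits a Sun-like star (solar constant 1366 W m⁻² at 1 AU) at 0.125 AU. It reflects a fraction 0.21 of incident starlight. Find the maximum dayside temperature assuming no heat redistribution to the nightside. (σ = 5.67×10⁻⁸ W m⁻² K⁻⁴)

Flux at 0.125 AU: S = 1366/0.125² = 8.74×10⁴ W m⁻².
With no redistribution each surface element balances locally: S(1−A) = σT⁴.
T = [8.74×10⁴ × 0.79 / 5.67×10⁻⁸]^(1/4) = (1.22×10¹²)^(1/4) = 1050 K.

T_ss ≈ 1050 K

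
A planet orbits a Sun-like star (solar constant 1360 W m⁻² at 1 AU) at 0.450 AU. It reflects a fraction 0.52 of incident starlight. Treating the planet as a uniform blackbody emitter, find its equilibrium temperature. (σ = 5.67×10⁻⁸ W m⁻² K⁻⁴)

Flux at 0.450 AU: S = 1360/0.450² = 6720 W m⁻².
Energy balance: absorbed = emitted ⇒ πR²·S(1−A) = 4πR²·σT_eq⁴, so T_eq⁴ = S(1−A)/(4σ).
T_eq = [6720 × 0.48 / (4 × 5.67×10⁻⁸)]^(1/4) = (1.42×10¹⁰)^(1/4) = 345 K.

T_eq ≈ 345 K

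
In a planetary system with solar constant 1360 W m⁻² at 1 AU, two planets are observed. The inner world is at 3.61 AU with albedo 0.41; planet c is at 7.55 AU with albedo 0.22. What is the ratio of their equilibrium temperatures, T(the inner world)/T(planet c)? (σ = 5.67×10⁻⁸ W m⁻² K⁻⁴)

T₁/T₂ ≈ 1.349

T_eq = [S₀(1−A)/(4σd²)]^(1/4), so T ∝ (1−A)^(1/4) / √d.
T₁ = [1360×0.59/(4×5.67×10⁻⁸×3.61²)]^(1/4) = 128.36 K.
T₂ = [1360×0.78/(4×5.67×10⁻⁸×7.55²)]^(1/4) = 95.18 K.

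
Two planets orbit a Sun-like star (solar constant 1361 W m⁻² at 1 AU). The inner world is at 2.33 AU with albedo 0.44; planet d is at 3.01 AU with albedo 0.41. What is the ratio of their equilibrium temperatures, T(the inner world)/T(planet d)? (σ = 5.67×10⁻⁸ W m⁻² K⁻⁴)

T₁/T₂ ≈ 1.122

T_eq = [S₀(1−A)/(4σd²)]^(1/4), so T ∝ (1−A)^(1/4) / √d.
T₁ = [1361×0.56/(4×5.67×10⁻⁸×2.33²)]^(1/4) = 157.73 K.
T₂ = [1361×0.59/(4×5.67×10⁻⁸×3.01²)]^(1/4) = 140.60 K.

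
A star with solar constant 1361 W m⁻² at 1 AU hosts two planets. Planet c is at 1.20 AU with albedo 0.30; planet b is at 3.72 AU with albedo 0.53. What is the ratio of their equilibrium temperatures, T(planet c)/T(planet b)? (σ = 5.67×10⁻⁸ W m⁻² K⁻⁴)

T₁/T₂ ≈ 1.945

T_eq = [S₀(1−A)/(4σd²)]^(1/4), so T ∝ (1−A)^(1/4) / √d.
T₁ = [1361×0.70/(4×5.67×10⁻⁸×1.20²)]^(1/4) = 232.40 K.
T₂ = [1361×0.47/(4×5.67×10⁻⁸×3.72²)]^(1/4) = 119.48 K.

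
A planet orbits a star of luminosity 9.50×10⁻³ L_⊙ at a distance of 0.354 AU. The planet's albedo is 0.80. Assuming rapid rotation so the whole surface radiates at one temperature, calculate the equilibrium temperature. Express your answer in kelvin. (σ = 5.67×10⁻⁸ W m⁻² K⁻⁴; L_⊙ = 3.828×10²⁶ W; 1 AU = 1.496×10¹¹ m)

d = 0.354 AU = 5.30×10¹⁰ m.
L = 9.50×10⁻³ × 3.828×10²⁶ = 3.64×10²⁴ W.
Flux: S = L/(4πd²) = 3.64×10²⁴/(4π×(5.30×10¹⁰)²) = 103 W m⁻².
Energy balance: absorbed = emitted ⇒ πR²·S(1−A) = 4πR²·σT_eq⁴, so T_eq⁴ = S(1−A)/(4σ).
T_eq = [103 × 0.20 / (4 × 5.67×10⁻⁸)]^(1/4) = (9.10×10⁷)^(1/4) = 97.7 K.

T_eq ≈ 97.7 K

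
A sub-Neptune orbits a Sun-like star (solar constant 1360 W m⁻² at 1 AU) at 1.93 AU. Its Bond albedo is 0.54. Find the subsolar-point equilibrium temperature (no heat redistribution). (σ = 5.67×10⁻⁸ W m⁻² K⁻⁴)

T_ss ≈ 233 K

Flux at 1.93 AU: S = 1360/1.93² = 365 W m⁻².
At the subsolar point the surface absorbs S(1−A) and emits σT⁴ per unit area — no factor of 4, since only the local patch is in balance.
T = [365 × 0.46 / 5.67×10⁻⁸]^(1/4) = (2.96×10⁹)^(1/4) = 233 K.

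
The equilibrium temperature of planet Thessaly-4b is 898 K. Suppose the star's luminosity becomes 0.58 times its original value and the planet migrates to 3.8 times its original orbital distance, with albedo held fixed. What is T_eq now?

T_eq ≈ 402 K

T_eq ∝ L^(1/4) · d^(−1/2).
T′ = 898 × 0.58^(1/4) / 3.8^(1/2) = 402 K.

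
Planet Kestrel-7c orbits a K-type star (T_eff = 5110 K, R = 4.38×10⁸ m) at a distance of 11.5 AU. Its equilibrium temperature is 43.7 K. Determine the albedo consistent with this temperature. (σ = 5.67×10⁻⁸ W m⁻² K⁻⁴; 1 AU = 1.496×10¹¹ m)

d = 11.5 AU = 1.72×10¹² m.
L = 4πR_⋆²σT_⋆⁴ = 4π(4.38×10⁸)² × 5.67×10⁻⁸ × (5110)⁴ = 9.32×10²⁵ W.
S = L/(4πd²) = 2.51 W m⁻².
From T_eq⁴ = S(1−A)/(4σ): 1−A = 4σT_eq⁴/S.
1−A = 4 × 5.67×10⁻⁸ × (43.7)⁴ / 2.51 = 0.330.

A ≈ 0.67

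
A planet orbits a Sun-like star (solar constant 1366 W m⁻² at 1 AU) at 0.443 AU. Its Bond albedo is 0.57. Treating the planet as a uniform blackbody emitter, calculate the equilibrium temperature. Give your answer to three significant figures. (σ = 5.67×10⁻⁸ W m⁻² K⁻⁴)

T_eq ≈ 339 K

Flux at 0.443 AU: S = 1366/0.443² = 6960 W m⁻².
Energy balance: absorbed = emitted ⇒ πR²·S(1−A) = 4πR²·σT_eq⁴, so T_eq⁴ = S(1−A)/(4σ).
T_eq = [6960 × 0.43 / (4 × 5.67×10⁻⁸)]^(1/4) = (1.32×10¹⁰)^(1/4) = 339 K.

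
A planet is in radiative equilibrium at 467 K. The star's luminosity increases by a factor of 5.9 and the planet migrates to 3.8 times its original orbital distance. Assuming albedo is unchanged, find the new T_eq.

T_eq ≈ 373 K

T_eq ∝ L^(1/4) · d^(−1/2).
T′ = 467 × 5.9^(1/4) / 3.8^(1/2) = 373 K.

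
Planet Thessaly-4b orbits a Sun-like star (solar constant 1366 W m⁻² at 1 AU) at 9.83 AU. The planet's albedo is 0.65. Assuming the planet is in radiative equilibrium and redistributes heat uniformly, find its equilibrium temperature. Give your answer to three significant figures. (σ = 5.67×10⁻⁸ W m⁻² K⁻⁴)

Flux at 9.83 AU: S = 1366/9.83² = 14.1 W m⁻².
Energy balance: absorbed = emitted ⇒ πR²·S(1−A) = 4πR²·σT_eq⁴, so T_eq⁴ = S(1−A)/(4σ).
T_eq = [14.1 × 0.35 / (4 × 5.67×10⁻⁸)]^(1/4) = (2.18×10⁷)^(1/4) = 68.3 K.

T_eq ≈ 68.3 K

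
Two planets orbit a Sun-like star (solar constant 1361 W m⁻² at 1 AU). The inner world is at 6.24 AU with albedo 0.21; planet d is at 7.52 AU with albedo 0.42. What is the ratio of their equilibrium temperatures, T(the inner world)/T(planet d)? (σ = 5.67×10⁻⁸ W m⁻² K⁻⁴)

T₁/T₂ ≈ 1.186

T_eq = [S₀(1−A)/(4σd²)]^(1/4), so T ∝ (1−A)^(1/4) / √d.
T₁ = [1361×0.79/(4×5.67×10⁻⁸×6.24²)]^(1/4) = 105.04 K.
T₂ = [1361×0.58/(4×5.67×10⁻⁸×7.52²)]^(1/4) = 88.57 K.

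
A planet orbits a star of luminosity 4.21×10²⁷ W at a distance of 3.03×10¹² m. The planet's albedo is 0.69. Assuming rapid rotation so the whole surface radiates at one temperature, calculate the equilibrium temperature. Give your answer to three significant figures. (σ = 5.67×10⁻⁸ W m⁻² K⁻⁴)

T_eq ≈ 84.0 K

Flux: S = L/(4πd²) = 4.21×10²⁷/(4π×(3.03×10¹²)²) = 36.5 W m⁻².
Energy balance: absorbed = emitted ⇒ πR²·S(1−A) = 4πR²·σT_eq⁴, so T_eq⁴ = S(1−A)/(4σ).
T_eq = [36.5 × 0.31 / (4 × 5.67×10⁻⁸)]^(1/4) = (4.99×10⁷)^(1/4) = 84.0 K.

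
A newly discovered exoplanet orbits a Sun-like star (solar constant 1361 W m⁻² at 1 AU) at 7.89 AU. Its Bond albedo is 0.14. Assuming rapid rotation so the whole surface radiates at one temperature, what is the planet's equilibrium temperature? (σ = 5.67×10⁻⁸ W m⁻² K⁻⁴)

Flux at 7.89 AU: S = 1361/7.89² = 21.9 W m⁻².
Energy balance: absorbed = emitted ⇒ πR²·S(1−A) = 4πR²·σT_eq⁴, so T_eq⁴ = S(1−A)/(4σ).
T_eq = [21.9 × 0.86 / (4 × 5.67×10⁻⁸)]^(1/4) = (8.29×10⁷)^(1/4) = 95.4 K.

T_eq ≈ 95.4 K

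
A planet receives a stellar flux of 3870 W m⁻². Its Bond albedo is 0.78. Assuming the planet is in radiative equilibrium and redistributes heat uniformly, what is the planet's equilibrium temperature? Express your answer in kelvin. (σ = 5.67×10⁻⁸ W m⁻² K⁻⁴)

T_eq ≈ 248 K

Energy balance: absorbed = emitted ⇒ πR²·S(1−A) = 4πR²·σT_eq⁴, so T_eq⁴ = S(1−A)/(4σ).
T_eq = [3870 × 0.22 / (4 × 5.67×10⁻⁸)]^(1/4) = (3.75×10⁹)^(1/4) = 248 K.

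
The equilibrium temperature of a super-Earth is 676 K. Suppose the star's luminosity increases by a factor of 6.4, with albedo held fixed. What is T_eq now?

T_eq ≈ 1080 K

T_eq ∝ L^(1/4) · d^(−1/2).
T′ = 676 × 6.4^(1/4) = 1080 K.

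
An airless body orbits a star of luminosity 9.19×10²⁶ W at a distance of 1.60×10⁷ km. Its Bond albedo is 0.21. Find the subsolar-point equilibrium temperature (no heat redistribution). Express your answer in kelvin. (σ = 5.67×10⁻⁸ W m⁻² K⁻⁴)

T_ss ≈ 1410 K

d = 1.60×10⁷ km = 1.60×10¹⁰ m.
Flux: S = L/(4πd²) = 9.19×10²⁶/(4π×(1.60×10¹⁰)²) = 2.86×10⁵ W m⁻².
At the subsolar point the surface absorbs S(1−A) and emits σT⁴ per unit area — no factor of 4, since only the local patch is in balance.
T = [2.86×10⁵ × 0.79 / 5.67×10⁻⁸]^(1/4) = (3.98×10¹²)^(1/4) = 1410 K.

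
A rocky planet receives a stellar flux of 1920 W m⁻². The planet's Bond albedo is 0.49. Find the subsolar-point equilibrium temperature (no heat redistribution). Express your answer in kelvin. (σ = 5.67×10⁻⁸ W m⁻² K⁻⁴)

At the subsolar point the surface absorbs S(1−A) and emits σT⁴ per unit area — no factor of 4, since only the local patch is in balance.
T = [1920 × 0.51 / 5.67×10⁻⁸]^(1/4) = (1.73×10¹⁰)^(1/4) = 363 K.

T_ss ≈ 363 K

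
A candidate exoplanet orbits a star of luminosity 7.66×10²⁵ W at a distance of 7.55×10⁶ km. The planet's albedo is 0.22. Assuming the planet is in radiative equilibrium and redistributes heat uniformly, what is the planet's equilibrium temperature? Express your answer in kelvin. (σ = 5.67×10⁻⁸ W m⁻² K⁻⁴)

d = 7.55×10⁶ km = 7.55×10⁹ m.
Flux: S = L/(4πd²) = 7.66×10²⁵/(4π×(7.55×10⁹)²) = 1.07×10⁵ W m⁻².
Energy balance: absorbed = emitted ⇒ πR²·S(1−A) = 4πR²·σT_eq⁴, so T_eq⁴ = S(1−A)/(4σ).
T_eq = [1.07×10⁵ × 0.78 / (4 × 5.67×10⁻⁸)]^(1/4) = (3.68×10¹¹)^(1/4) = 779 K.

T_eq ≈ 779 K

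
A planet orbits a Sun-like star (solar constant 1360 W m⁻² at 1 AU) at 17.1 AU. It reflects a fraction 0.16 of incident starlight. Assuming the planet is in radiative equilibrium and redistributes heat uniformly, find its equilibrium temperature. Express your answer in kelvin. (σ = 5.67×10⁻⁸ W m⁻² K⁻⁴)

Flux at 17.1 AU: S = 1360/17.1² = 4.65 W m⁻².
Energy balance: absorbed = emitted ⇒ πR²·S(1−A) = 4πR²·σT_eq⁴, so T_eq⁴ = S(1−A)/(4σ).
T_eq = [4.65 × 0.84 / (4 × 5.67×10⁻⁸)]^(1/4) = (1.72×10⁷)^(1/4) = 64.4 K.

T_eq ≈ 64.4 K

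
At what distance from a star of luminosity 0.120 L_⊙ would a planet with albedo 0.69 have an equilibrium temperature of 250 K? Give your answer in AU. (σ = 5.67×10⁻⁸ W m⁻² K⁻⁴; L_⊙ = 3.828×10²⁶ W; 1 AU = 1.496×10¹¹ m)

d ≈ 0.239 AU

L = 0.120 × 3.828×10²⁶ = 4.59×10²⁵ W.
From T_eq⁴ = L(1−A)/(16πσd²): d = √[L(1−A)/(16πσT_eq⁴)].
d = √[4.59×10²⁵ × 0.31 / (16π × 5.67×10⁻⁸ × (250)⁴)] = 3.58×10¹⁰ m = 0.239 AU.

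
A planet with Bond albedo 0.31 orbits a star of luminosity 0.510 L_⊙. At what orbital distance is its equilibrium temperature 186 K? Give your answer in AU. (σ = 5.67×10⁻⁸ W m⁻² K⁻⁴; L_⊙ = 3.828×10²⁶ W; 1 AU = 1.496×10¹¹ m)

L = 0.510 × 3.828×10²⁶ = 1.95×10²⁶ W.
From T_eq⁴ = L(1−A)/(16πσd²): d = √[L(1−A)/(16πσT_eq⁴)].
d = √[1.95×10²⁶ × 0.69 / (16π × 5.67×10⁻⁸ × (186)⁴)] = 1.99×10¹¹ m = 1.33 AU.

d ≈ 1.33 AU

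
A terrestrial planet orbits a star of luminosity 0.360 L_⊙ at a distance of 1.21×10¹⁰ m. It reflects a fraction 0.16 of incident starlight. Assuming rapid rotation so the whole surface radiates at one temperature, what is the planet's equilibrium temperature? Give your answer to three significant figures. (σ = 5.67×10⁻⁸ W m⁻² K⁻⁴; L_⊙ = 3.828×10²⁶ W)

L = 0.360 × 3.828×10²⁶ = 1.38×10²⁶ W.
Flux: S = L/(4πd²) = 1.38×10²⁶/(4π×(1.21×10¹⁰)²) = 7.49×10⁴ W m⁻².
Energy balance: absorbed = emitted ⇒ πR²·S(1−A) = 4πR²·σT_eq⁴, so T_eq⁴ = S(1−A)/(4σ).
T_eq = [7.49×10⁴ × 0.84 / (4 × 5.67×10⁻⁸)]^(1/4) = (2.77×10¹¹)^(1/4) = 726 K.

T_eq ≈ 726 K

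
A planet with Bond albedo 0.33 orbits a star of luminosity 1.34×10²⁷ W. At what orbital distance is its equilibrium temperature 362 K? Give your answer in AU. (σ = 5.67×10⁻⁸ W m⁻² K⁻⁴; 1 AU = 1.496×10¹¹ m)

From T_eq⁴ = L(1−A)/(16πσd²): d = √[L(1−A)/(16πσT_eq⁴)].
d = √[1.34×10²⁷ × 0.67 / (16π × 5.67×10⁻⁸ × (362)⁴)] = 1.35×10¹¹ m = 0.905 AU.

d ≈ 0.905 AU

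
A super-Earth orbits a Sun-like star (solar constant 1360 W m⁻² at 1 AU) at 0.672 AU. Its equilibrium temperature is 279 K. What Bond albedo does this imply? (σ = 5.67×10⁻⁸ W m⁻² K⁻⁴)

A ≈ 0.54

Flux at 0.672 AU: S = 1360/0.672² = 3010 W m⁻².
From T_eq⁴ = S(1−A)/(4σ): 1−A = 4σT_eq⁴/S.
1−A = 4 × 5.67×10⁻⁸ × (279)⁴ / 3010 = 0.456.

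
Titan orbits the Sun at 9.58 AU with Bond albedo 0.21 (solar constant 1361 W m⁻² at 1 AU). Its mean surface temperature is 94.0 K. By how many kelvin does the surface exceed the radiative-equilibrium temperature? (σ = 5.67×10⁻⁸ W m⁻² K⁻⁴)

S = 1361/9.58² = 14.83 W m⁻².
T_eq = [S(1−A)/(4σ)]^(1/4) = [14.83×0.79/(4×5.67×10⁻⁸)]^(1/4) = 84.8 K.
ΔT = T_surf − T_eq = 94 − 84.8.

ΔT ≈ 9.2 K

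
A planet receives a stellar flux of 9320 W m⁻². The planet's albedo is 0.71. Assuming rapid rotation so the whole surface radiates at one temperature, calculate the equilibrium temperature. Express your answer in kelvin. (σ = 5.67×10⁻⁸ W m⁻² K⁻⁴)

T_eq ≈ 330 K

Energy balance: absorbed = emitted ⇒ πR²·S(1−A) = 4πR²·σT_eq⁴, so T_eq⁴ = S(1−A)/(4σ).
T_eq = [9320 × 0.29 / (4 × 5.67×10⁻⁸)]^(1/4) = (1.19×10¹⁰)^(1/4) = 330 K.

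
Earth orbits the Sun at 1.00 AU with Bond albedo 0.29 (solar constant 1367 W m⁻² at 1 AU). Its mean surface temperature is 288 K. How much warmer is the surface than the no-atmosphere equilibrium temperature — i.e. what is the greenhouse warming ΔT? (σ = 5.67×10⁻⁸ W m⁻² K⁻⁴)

ΔT ≈ 32.2 K

S = 1367/1.00² = 1367 W m⁻².
T_eq = [S(1−A)/(4σ)]^(1/4) = [1367×0.71/(4×5.67×10⁻⁸)]^(1/4) = 255.8 K.
ΔT = T_surf − T_eq = 288 − 255.8.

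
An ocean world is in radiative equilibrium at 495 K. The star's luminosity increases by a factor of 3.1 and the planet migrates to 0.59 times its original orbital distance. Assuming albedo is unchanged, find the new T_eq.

T_eq ∝ L^(1/4) · d^(−1/2).
T′ = 495 × 3.1^(1/4) / 0.59^(1/2) = 855 K.

T_eq ≈ 855 K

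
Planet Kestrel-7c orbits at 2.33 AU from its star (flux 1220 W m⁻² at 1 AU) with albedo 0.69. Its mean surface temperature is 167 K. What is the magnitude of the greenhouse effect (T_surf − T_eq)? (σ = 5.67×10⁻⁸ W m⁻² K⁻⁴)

ΔT ≈ 34.6 K

S = 1220/2.33² = 224.7 W m⁻².
T_eq = [S(1−A)/(4σ)]^(1/4) = [224.7×0.31/(4×5.67×10⁻⁸)]^(1/4) = 132.4 K.
ΔT = T_surf − T_eq = 167 − 132.4.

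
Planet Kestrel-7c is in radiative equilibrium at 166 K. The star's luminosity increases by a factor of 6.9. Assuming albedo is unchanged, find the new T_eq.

T_eq ∝ L^(1/4) · d^(−1/2).
T′ = 166 × 6.9^(1/4) = 269 K.

T_eq ≈ 269 K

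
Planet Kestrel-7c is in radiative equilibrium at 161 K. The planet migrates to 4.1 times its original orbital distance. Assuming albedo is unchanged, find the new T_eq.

T_eq ∝ L^(1/4) · d^(−1/2).
T′ = 161 / 4.1^(1/2) = 79.5 K.

T_eq ≈ 79.5 K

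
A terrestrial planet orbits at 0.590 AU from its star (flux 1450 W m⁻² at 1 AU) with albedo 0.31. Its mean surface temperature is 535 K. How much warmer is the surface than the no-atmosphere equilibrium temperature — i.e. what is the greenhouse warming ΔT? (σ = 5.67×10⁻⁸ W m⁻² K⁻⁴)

ΔT ≈ 199.5 K

S = 1450/0.590² = 4165 W m⁻².
T_eq = [S(1−A)/(4σ)]^(1/4) = [4165×0.69/(4×5.67×10⁻⁸)]^(1/4) = 335.5 K.
ΔT = T_surf − T_eq = 535 − 335.5.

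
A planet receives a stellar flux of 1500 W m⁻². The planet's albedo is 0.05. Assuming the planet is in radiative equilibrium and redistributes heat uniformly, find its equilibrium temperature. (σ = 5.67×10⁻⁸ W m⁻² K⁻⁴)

T_eq ≈ 282 K

Energy balance: absorbed = emitted ⇒ πR²·S(1−A) = 4πR²·σT_eq⁴, so T_eq⁴ = S(1−A)/(4σ).
T_eq = [1500 × 0.95 / (4 × 5.67×10⁻⁸)]^(1/4) = (6.28×10⁹)^(1/4) = 282 K.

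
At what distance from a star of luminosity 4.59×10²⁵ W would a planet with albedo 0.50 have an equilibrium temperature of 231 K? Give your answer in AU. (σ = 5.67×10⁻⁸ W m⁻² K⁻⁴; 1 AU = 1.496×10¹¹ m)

d ≈ 0.355 AU

From T_eq⁴ = L(1−A)/(16πσd²): d = √[L(1−A)/(16πσT_eq⁴)].
d = √[4.59×10²⁵ × 0.50 / (16π × 5.67×10⁻⁸ × (231)⁴)] = 5.32×10¹⁰ m = 0.355 AU.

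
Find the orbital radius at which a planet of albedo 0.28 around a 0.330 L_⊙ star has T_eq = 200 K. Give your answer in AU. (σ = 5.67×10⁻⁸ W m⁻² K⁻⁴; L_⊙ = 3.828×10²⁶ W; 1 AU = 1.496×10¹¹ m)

d ≈ 0.944 AU

L = 0.330 × 3.828×10²⁶ = 1.26×10²⁶ W.
From T_eq⁴ = L(1−A)/(16πσd²): d = √[L(1−A)/(16πσT_eq⁴)].
d = √[1.26×10²⁶ × 0.72 / (16π × 5.67×10⁻⁸ × (200)⁴)] = 1.41×10¹¹ m = 0.944 AU.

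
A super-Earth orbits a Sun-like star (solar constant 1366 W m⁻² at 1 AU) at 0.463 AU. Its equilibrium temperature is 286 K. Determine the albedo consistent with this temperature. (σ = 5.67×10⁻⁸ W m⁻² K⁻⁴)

A ≈ 0.76

Flux at 0.463 AU: S = 1366/0.463² = 6370 W m⁻².
From T_eq⁴ = S(1−A)/(4σ): 1−A = 4σT_eq⁴/S.
1−A = 4 × 5.67×10⁻⁸ × (286)⁴ / 6370 = 0.238.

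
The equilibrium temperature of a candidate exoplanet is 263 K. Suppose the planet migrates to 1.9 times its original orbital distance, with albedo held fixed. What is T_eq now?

T_eq ≈ 191 K

T_eq ∝ L^(1/4) · d^(−1/2).
T′ = 263 / 1.9^(1/2) = 191 K.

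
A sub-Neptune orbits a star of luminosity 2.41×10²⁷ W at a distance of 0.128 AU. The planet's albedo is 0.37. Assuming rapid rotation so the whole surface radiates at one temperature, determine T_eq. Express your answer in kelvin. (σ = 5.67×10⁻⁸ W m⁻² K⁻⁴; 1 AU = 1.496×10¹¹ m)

d = 0.128 AU = 1.91×10¹⁰ m.
Flux: S = L/(4πd²) = 2.41×10²⁷/(4π×(1.91×10¹⁰)²) = 5.23×10⁵ W m⁻².
Energy balance: absorbed = emitted ⇒ πR²·S(1−A) = 4πR²·σT_eq⁴, so T_eq⁴ = S(1−A)/(4σ).
T_eq = [5.23×10⁵ × 0.63 / (4 × 5.67×10⁻⁸)]^(1/4) = (1.45×10¹²)^(1/4) = 1100 K.

T_eq ≈ 1100 K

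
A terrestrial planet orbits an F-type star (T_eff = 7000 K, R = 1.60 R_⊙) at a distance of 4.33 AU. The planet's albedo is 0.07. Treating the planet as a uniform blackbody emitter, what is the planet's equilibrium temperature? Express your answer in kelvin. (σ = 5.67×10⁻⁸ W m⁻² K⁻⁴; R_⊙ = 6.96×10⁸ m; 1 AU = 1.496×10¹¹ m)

R_⋆ = 1.60 × 6.96×10⁸ = 1.11×10⁹ m.
d = 4.33 AU = 6.48×10¹¹ m.
L = 4πR_⋆²σT_⋆⁴ = 4π(1.11×10⁹)² × 5.67×10⁻⁸ × (7000)⁴ = 2.12×10²⁷ W.
S = L/(4πd²) = 402 W m⁻².
Energy balance: absorbed = emitted ⇒ πR²·S(1−A) = 4πR²·σT_eq⁴, so T_eq⁴ = S(1−A)/(4σ).
T_eq = [402 × 0.93 / (4 × 5.67×10⁻⁸)]^(1/4) = (1.65×10⁹)^(1/4) = 202 K.

T_eq ≈ 202 K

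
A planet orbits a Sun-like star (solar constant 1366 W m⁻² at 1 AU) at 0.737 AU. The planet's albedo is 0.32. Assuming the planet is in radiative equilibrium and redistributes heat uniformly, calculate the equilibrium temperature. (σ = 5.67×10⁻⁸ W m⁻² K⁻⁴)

T_eq ≈ 295 K

Flux at 0.737 AU: S = 1366/0.737² = 2510 W m⁻².
Energy balance: absorbed = emitted ⇒ πR²·S(1−A) = 4πR²·σT_eq⁴, so T_eq⁴ = S(1−A)/(4σ).
T_eq = [2510 × 0.68 / (4 × 5.67×10⁻⁸)]^(1/4) = (7.54×10⁹)^(1/4) = 295 K.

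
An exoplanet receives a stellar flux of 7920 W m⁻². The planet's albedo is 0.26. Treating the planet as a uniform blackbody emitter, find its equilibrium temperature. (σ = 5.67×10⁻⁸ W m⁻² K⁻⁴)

Energy balance: absorbed = emitted ⇒ πR²·S(1−A) = 4πR²·σT_eq⁴, so T_eq⁴ = S(1−A)/(4σ).
T_eq = [7920 × 0.74 / (4 × 5.67×10⁻⁸)]^(1/4) = (2.58×10¹⁰)^(1/4) = 401 K.

T_eq ≈ 401 K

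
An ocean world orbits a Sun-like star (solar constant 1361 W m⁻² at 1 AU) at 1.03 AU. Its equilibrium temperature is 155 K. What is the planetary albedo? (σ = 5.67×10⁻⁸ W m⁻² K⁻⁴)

A ≈ 0.90

Flux at 1.03 AU: S = 1361/1.03² = 1280 W m⁻².
From T_eq⁴ = S(1−A)/(4σ): 1−A = 4σT_eq⁴/S.
1−A = 4 × 5.67×10⁻⁸ × (155)⁴ / 1280 = 0.102.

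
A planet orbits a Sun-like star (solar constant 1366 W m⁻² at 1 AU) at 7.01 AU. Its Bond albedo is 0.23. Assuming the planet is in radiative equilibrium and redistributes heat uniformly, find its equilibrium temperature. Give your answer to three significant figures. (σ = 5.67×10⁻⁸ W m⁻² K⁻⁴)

Flux at 7.01 AU: S = 1366/7.01² = 27.8 W m⁻².
Energy balance: absorbed = emitted ⇒ πR²·S(1−A) = 4πR²·σT_eq⁴, so T_eq⁴ = S(1−A)/(4σ).
T_eq = [27.8 × 0.77 / (4 × 5.67×10⁻⁸)]^(1/4) = (9.44×10⁷)^(1/4) = 98.6 K.

T_eq ≈ 98.6 K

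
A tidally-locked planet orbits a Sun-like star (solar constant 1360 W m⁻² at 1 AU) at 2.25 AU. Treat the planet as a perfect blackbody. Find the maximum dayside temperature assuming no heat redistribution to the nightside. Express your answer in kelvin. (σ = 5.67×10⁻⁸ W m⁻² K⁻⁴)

Flux at 2.25 AU: S = 1360/2.25² = 269 W m⁻².
With no redistribution each surface element balances locally: S(1−A) = σT⁴.
T = [269 × 1.00 / 5.67×10⁻⁸]^(1/4) = (4.74×10⁹)^(1/4) = 262 K.

T_ss ≈ 262 K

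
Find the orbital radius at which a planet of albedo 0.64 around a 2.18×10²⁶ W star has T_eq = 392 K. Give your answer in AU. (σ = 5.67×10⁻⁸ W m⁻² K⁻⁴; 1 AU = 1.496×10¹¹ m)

d ≈ 0.228 AU

From T_eq⁴ = L(1−A)/(16πσd²): d = √[L(1−A)/(16πσT_eq⁴)].
d = √[2.18×10²⁶ × 0.36 / (16π × 5.67×10⁻⁸ × (392)⁴)] = 3.41×10¹⁰ m = 0.228 AU.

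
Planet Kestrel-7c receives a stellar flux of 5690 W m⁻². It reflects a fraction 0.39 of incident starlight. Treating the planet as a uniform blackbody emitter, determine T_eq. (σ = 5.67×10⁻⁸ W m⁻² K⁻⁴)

Energy balance: absorbed = emitted ⇒ πR²·S(1−A) = 4πR²·σT_eq⁴, so T_eq⁴ = S(1−A)/(4σ).
T_eq = [5690 × 0.61 / (4 × 5.67×10⁻⁸)]^(1/4) = (1.53×10¹⁰)^(1/4) = 352 K.

T_eq ≈ 352 K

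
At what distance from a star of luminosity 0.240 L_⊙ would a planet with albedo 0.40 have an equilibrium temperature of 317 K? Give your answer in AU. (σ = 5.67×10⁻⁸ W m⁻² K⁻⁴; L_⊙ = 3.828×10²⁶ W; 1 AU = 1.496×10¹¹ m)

d ≈ 0.293 AU

L = 0.240 × 3.828×10²⁶ = 9.19×10²⁵ W.
From T_eq⁴ = L(1−A)/(16πσd²): d = √[L(1−A)/(16πσT_eq⁴)].
d = √[9.19×10²⁵ × 0.60 / (16π × 5.67×10⁻⁸ × (317)⁴)] = 4.38×10¹⁰ m = 0.293 AU.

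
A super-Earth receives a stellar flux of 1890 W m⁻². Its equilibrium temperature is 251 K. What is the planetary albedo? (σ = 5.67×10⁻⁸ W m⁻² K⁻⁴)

From T_eq⁴ = S(1−A)/(4σ): 1−A = 4σT_eq⁴/S.
1−A = 4 × 5.67×10⁻⁸ × (251)⁴ / 1890 = 0.476.

A ≈ 0.52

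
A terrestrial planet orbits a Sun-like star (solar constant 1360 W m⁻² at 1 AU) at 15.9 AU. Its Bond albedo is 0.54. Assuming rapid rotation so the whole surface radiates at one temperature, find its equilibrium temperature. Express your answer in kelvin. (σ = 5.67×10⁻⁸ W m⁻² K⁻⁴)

T_eq ≈ 57.5 K

Flux at 15.9 AU: S = 1360/15.9² = 5.38 W m⁻².
Energy balance: absorbed = emitted ⇒ πR²·S(1−A) = 4πR²·σT_eq⁴, so T_eq⁴ = S(1−A)/(4σ).
T_eq = [5.38 × 0.46 / (4 × 5.67×10⁻⁸)]^(1/4) = (1.09×10⁷)^(1/4) = 57.5 K.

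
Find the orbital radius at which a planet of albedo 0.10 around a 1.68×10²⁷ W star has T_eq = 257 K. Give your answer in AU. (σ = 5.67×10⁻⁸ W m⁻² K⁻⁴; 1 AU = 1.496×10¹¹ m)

d ≈ 2.33 AU

From T_eq⁴ = L(1−A)/(16πσd²): d = √[L(1−A)/(16πσT_eq⁴)].
d = √[1.68×10²⁷ × 0.90 / (16π × 5.67×10⁻⁸ × (257)⁴)] = 3.49×10¹¹ m = 2.33 AU.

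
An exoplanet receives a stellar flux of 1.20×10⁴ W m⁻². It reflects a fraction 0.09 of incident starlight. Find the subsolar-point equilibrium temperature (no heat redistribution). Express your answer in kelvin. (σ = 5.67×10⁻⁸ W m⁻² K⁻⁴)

T_ss ≈ 662 K

At the subsolar point the surface absorbs S(1−A) and emits σT⁴ per unit area — no factor of 4, since only the local patch is in balance.
T = [1.20×10⁴ × 0.91 / 5.67×10⁻⁸]^(1/4) = (1.93×10¹¹)^(1/4) = 662 K.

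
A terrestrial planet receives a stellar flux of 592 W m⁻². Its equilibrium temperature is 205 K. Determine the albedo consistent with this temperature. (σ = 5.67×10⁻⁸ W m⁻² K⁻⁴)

A ≈ 0.32

From T_eq⁴ = S(1−A)/(4σ): 1−A = 4σT_eq⁴/S.
1−A = 4 × 5.67×10⁻⁸ × (205)⁴ / 592 = 0.677.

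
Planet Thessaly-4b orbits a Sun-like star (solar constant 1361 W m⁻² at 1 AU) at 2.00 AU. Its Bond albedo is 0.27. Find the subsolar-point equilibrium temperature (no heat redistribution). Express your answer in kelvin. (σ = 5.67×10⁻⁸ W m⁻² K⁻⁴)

T_ss ≈ 257 K

Flux at 2.00 AU: S = 1361/2.00² = 340 W m⁻².
At the subsolar point the surface absorbs S(1−A) and emits σT⁴ per unit area — no factor of 4, since only the local patch is in balance.
T = [340 × 0.73 / 5.67×10⁻⁸]^(1/4) = (4.38×10⁹)^(1/4) = 257 K.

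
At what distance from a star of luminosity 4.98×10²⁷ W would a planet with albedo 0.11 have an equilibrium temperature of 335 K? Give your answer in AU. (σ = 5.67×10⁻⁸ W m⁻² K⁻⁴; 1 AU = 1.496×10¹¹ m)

From T_eq⁴ = L(1−A)/(16πσd²): d = √[L(1−A)/(16πσT_eq⁴)].
d = √[4.98×10²⁷ × 0.89 / (16π × 5.67×10⁻⁸ × (335)⁴)] = 3.51×10¹¹ m = 2.35 AU.

d ≈ 2.35 AU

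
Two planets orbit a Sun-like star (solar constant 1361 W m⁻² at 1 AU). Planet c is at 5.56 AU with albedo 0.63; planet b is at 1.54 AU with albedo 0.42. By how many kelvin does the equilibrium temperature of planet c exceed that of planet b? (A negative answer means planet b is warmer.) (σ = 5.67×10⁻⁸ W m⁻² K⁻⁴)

T_eq = [S₀(1−A)/(4σd²)]^(1/4), so T ∝ (1−A)^(1/4) / √d.
T₁ = [1361×0.37/(4×5.67×10⁻⁸×5.56²)]^(1/4) = 92.06 K.
T₂ = [1361×0.58/(4×5.67×10⁻⁸×1.54²)]^(1/4) = 195.73 K.

ΔT ≈ -103.7 K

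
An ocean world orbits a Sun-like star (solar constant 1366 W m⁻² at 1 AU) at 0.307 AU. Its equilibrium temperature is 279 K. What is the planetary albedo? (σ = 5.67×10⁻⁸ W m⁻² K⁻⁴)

Flux at 0.307 AU: S = 1366/0.307² = 1.45×10⁴ W m⁻².
From T_eq⁴ = S(1−A)/(4σ): 1−A = 4σT_eq⁴/S.
1−A = 4 × 5.67×10⁻⁸ × (279)⁴ / 1.45×10⁴ = 0.095.

A ≈ 0.91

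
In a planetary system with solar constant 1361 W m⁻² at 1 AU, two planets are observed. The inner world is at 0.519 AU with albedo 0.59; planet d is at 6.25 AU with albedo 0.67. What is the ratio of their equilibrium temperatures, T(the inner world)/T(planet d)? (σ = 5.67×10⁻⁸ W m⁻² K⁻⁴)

T₁/T₂ ≈ 3.664

T_eq = [S₀(1−A)/(4σd²)]^(1/4), so T ∝ (1−A)^(1/4) / √d.
T₁ = [1361×0.41/(4×5.67×10⁻⁸×0.519²)]^(1/4) = 309.15 K.
T₂ = [1361×0.33/(4×5.67×10⁻⁸×6.25²)]^(1/4) = 84.38 K.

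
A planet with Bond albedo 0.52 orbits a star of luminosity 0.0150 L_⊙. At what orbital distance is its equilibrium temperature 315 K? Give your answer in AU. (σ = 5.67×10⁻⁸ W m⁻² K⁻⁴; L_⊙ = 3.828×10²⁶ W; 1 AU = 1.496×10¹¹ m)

d ≈ 0.0662 AU

L = 0.0150 × 3.828×10²⁶ = 5.74×10²⁴ W.
From T_eq⁴ = L(1−A)/(16πσd²): d = √[L(1−A)/(16πσT_eq⁴)].
d = √[5.74×10²⁴ × 0.48 / (16π × 5.67×10⁻⁸ × (315)⁴)] = 9.91×10⁹ m = 0.0662 AU.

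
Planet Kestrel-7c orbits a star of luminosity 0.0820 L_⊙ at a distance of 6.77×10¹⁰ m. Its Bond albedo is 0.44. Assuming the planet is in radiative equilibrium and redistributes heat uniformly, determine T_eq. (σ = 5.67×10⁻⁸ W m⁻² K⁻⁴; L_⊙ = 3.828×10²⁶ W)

T_eq ≈ 192 K

L = 0.0820 × 3.828×10²⁶ = 3.14×10²⁵ W.
Flux: S = L/(4πd²) = 3.14×10²⁵/(4π×(6.77×10¹⁰)²) = 545 W m⁻².
Energy balance: absorbed = emitted ⇒ πR²·S(1−A) = 4πR²·σT_eq⁴, so T_eq⁴ = S(1−A)/(4σ).
T_eq = [545 × 0.56 / (4 × 5.67×10⁻⁸)]^(1/4) = (1.35×10⁹)^(1/4) = 192 K.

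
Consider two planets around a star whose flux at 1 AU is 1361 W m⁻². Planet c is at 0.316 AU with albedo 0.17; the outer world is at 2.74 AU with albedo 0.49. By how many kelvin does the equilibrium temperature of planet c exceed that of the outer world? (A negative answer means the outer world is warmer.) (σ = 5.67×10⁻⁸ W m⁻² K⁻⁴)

ΔT ≈ 330.5 K

T_eq = [S₀(1−A)/(4σd²)]^(1/4), so T ∝ (1−A)^(1/4) / √d.
T₁ = [1361×0.83/(4×5.67×10⁻⁸×0.316²)]^(1/4) = 472.58 K.
T₂ = [1361×0.51/(4×5.67×10⁻⁸×2.74²)]^(1/4) = 142.09 K.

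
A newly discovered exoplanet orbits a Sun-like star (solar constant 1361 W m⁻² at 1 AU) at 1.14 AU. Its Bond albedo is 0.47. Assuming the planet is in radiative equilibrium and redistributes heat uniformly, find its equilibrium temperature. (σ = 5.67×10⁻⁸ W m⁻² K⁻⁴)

Flux at 1.14 AU: S = 1361/1.14² = 1050 W m⁻².
Energy balance: absorbed = emitted ⇒ πR²·S(1−A) = 4πR²·σT_eq⁴, so T_eq⁴ = S(1−A)/(4σ).
T_eq = [1050 × 0.53 / (4 × 5.67×10⁻⁸)]^(1/4) = (2.45×10⁹)^(1/4) = 222 K.

T_eq ≈ 222 K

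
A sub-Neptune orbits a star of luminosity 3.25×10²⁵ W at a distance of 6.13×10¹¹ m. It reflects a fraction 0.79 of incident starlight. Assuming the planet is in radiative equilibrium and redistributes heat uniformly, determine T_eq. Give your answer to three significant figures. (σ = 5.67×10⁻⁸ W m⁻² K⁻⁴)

Flux: S = L/(4πd²) = 3.25×10²⁵/(4π×(6.13×10¹¹)²) = 6.88 W m⁻².
Energy balance: absorbed = emitted ⇒ πR²·S(1−A) = 4πR²·σT_eq⁴, so T_eq⁴ = S(1−A)/(4σ).
T_eq = [6.88 × 0.21 / (4 × 5.67×10⁻⁸)]^(1/4) = (6.37×10⁶)^(1/4) = 50.2 K.

T_eq ≈ 50.2 K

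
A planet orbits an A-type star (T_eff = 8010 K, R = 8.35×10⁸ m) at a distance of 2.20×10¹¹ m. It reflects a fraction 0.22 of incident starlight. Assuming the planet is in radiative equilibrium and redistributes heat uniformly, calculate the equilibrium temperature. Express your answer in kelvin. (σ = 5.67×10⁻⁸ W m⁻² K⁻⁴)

T_eq ≈ 328 K

L = 4πR_⋆²σT_⋆⁴ = 4π(8.35×10⁸)² × 5.67×10⁻⁸ × (8010)⁴ = 2.05×10²⁷ W.
S = L/(4πd²) = 3360 W m⁻².
Energy balance: absorbed = emitted ⇒ πR²·S(1−A) = 4πR²·σT_eq⁴, so T_eq⁴ = S(1−A)/(4σ).
T_eq = [3360 × 0.78 / (4 × 5.67×10⁻⁸)]^(1/4) = (1.16×10¹⁰)^(1/4) = 328 K.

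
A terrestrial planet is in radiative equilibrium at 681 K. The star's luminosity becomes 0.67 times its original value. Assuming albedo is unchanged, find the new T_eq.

T_eq ∝ L^(1/4) · d^(−1/2).
T′ = 681 × 0.67^(1/4) = 616 K.

T_eq ≈ 616 K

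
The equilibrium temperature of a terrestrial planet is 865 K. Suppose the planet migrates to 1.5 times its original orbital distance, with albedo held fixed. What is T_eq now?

T_eq ∝ L^(1/4) · d^(−1/2).
T′ = 865 / 1.5^(1/2) = 706 K.

T_eq ≈ 706 K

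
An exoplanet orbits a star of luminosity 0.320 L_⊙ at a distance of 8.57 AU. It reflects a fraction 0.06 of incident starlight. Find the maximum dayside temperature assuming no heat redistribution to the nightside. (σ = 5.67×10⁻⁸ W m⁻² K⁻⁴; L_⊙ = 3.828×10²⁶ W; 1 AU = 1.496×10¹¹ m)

d = 8.57 AU = 1.28×10¹² m.
L = 0.320 × 3.828×10²⁶ = 1.22×10²⁶ W.
Flux: S = L/(4πd²) = 1.22×10²⁶/(4π×(1.28×10¹²)²) = 5.93 W m⁻².
With no redistribution each surface element balances locally: S(1−A) = σT⁴.
T = [5.93 × 0.94 / 5.67×10⁻⁸]^(1/4) = (9.83×10⁷)^(1/4) = 99.6 K.

T_ss ≈ 99.6 K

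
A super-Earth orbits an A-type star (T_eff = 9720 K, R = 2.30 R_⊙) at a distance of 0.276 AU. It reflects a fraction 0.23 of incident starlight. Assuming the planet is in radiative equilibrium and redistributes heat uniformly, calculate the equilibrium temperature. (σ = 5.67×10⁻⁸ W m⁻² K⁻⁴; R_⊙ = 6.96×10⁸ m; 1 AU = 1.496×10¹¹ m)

T_eq ≈ 1270 K

R_⋆ = 2.30 × 6.96×10⁸ = 1.60×10⁹ m.
d = 0.276 AU = 4.13×10¹⁰ m.
L = 4πR_⋆²σT_⋆⁴ = 4π(1.60×10⁹)² × 5.67×10⁻⁸ × (9720)⁴ = 1.63×10²⁸ W.
S = L/(4πd²) = 7.61×10⁵ W m⁻².
Energy balance: absorbed = emitted ⇒ πR²·S(1−A) = 4πR²·σT_eq⁴, so T_eq⁴ = S(1−A)/(4σ).
T_eq = [7.61×10⁵ × 0.77 / (4 × 5.67×10⁻⁸)]^(1/4) = (2.58×10¹²)^(1/4) = 1270 K.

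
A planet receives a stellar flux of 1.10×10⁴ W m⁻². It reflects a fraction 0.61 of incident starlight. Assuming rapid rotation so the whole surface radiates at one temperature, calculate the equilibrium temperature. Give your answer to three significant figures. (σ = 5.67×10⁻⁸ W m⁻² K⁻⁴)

T_eq ≈ 371 K

Energy balance: absorbed = emitted ⇒ πR²·S(1−A) = 4πR²·σT_eq⁴, so T_eq⁴ = S(1−A)/(4σ).
T_eq = [1.10×10⁴ × 0.39 / (4 × 5.67×10⁻⁸)]^(1/4) = (1.89×10¹⁰)^(1/4) = 371 K.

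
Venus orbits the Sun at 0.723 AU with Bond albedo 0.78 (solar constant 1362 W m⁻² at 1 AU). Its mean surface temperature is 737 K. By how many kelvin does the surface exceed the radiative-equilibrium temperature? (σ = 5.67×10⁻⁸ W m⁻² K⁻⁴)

ΔT ≈ 512.8 K

S = 1362/0.723² = 2606 W m⁻².
T_eq = [S(1−A)/(4σ)]^(1/4) = [2606×0.22/(4×5.67×10⁻⁸)]^(1/4) = 224.2 K.
ΔT = T_surf − T_eq = 737 − 224.2.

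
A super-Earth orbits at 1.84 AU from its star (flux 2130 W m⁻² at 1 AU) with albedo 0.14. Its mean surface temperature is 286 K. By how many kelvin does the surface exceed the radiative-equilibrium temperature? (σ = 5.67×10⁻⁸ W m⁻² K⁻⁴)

S = 2130/1.84² = 629.1 W m⁻².
T_eq = [S(1−A)/(4σ)]^(1/4) = [629.1×0.86/(4×5.67×10⁻⁸)]^(1/4) = 221.0 K.
ΔT = T_surf − T_eq = 286 − 221.0.

ΔT ≈ 65.0 K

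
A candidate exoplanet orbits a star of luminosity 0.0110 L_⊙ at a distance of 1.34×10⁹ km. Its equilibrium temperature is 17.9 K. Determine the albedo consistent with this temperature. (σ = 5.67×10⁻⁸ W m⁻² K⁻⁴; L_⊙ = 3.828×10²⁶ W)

d = 1.34×10⁹ km = 1.34×10¹² m.
L = 0.0110 × 3.828×10²⁶ = 4.21×10²⁴ W.
Flux: S = L/(4πd²) = 4.21×10²⁴/(4π×(1.34×10¹²)²) = 0.187 W m⁻².
From T_eq⁴ = S(1−A)/(4σ): 1−A = 4σT_eq⁴/S.
1−A = 4 × 5.67×10⁻⁸ × (17.9)⁴ / 0.187 = 0.125.

A ≈ 0.88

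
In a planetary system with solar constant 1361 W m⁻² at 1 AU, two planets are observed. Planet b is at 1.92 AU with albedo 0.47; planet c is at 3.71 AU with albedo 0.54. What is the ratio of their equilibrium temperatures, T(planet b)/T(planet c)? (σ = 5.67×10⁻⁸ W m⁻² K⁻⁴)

T₁/T₂ ≈ 1.440

T_eq = [S₀(1−A)/(4σd²)]^(1/4), so T ∝ (1−A)^(1/4) / √d.
T₁ = [1361×0.53/(4×5.67×10⁻⁸×1.92²)]^(1/4) = 171.38 K.
T₂ = [1361×0.46/(4×5.67×10⁻⁸×3.71²)]^(1/4) = 119.00 K.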